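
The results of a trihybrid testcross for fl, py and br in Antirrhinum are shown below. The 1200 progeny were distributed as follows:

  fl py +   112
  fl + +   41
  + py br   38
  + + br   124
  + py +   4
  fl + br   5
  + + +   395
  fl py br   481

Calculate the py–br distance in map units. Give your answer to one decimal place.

20.4 map units

The two most frequent reciprocal classes, fl py br and + + +, are the parental types, so the F1 was fl py br / + + +.
The two rarest classes, fl + br and + py +, are the double crossovers. Comparing them with the parentals, only the py allele has switched, so py is the middle locus and the order is br – py – fl.
Crossovers in the br–py interval produce the single-crossover classes fl py + and + + br (112 + 124 = 236) plus the double crossovers (9).
RF(br–py) = (236 + 9) / 1200 = 245/1200 = 0.2042 → 20.4 map units.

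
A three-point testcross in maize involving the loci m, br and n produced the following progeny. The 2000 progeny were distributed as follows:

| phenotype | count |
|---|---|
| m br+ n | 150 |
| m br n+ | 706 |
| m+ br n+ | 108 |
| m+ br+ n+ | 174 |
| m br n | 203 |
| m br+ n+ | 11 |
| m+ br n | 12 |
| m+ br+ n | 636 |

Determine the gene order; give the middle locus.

br

The two most frequent reciprocal classes, m br n+ and m+ br+ n, are the parental types, so the F1 was m br n+ / m+ br+ n.
The two rarest classes, m br+ n+ and m+ br n, are the double crossovers. Comparing them with the parentals, only the br allele has switched, so br is the middle locus and the order is m – br – n.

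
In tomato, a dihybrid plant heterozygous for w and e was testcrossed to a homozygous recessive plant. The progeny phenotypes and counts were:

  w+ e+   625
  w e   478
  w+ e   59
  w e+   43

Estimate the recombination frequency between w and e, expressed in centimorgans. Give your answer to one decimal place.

The two most frequent classes, w+ e+ (625) and w e (478), are the parental types, so the F1 was w+ e+ / w e.
The recombinant classes are w+ e and w e+: 59 + 43 = 102.
Recombination frequency = 102/1205 = 0.0846 ≈ 8.5%, i.e. 8.5 centimorgans.

8.5 centimorgans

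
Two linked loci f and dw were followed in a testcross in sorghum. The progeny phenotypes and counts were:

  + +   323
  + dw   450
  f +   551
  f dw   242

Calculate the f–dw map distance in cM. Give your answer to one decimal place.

The two most frequent classes, + dw (450) and f + (551), are the parental types, so the F1 was + dw / f +.
The recombinant classes are + + and f dw: 323 + 242 = 565.
Recombination frequency = 565/1566 = 0.3608 ≈ 36.1%, i.e. 36.1 cM.

36.1 cM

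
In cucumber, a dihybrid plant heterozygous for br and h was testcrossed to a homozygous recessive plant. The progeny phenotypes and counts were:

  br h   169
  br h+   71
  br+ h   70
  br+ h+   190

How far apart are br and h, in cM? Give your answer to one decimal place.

The two most frequent classes, br+ h+ (190) and br h (169), are the parental types, so the F1 was br+ h+ / br h.
The recombinant classes are br+ h and br h+: 70 + 71 = 141.
Recombination frequency = 141/500 = 0.2820 ≈ 28.2%, i.e. 28.2 cM.

28.2 cM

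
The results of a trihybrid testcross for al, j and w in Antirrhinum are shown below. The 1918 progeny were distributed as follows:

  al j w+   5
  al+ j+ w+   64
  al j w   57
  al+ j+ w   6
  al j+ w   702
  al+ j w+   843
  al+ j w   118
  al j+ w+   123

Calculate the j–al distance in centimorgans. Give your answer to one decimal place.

6.9 centimorgans

The two most frequent reciprocal classes, al j+ w and al+ j w+, are the parental types, so the F1 was al j+ w / al+ j w+.
The two rarest classes, al+ j+ w and al j w+, are the double crossovers. Comparing them with the parentals, only the al allele has switched, so al is the middle locus and the order is j – al – w.
Crossovers in the j–al interval produce the single-crossover classes al j w and al+ j+ w+ (57 + 64 = 121) plus the double crossovers (11).
RF(j–al) = (121 + 11) / 1918 = 132/1918 = 0.0688 → 6.9 centimorgans.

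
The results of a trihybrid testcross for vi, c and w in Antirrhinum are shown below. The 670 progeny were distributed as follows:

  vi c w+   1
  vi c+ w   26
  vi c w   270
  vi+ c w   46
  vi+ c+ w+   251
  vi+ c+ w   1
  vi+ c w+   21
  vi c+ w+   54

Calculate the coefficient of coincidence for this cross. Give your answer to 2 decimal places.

The two most frequent reciprocal classes, vi c w and vi+ c+ w+, are the parental types, so the F1 was vi c w / vi+ c+ w+.
The two rarest classes, vi c w+ and vi+ c+ w, are the double crossovers. Comparing them with the parentals, only the w allele has switched, so w is the middle locus and the order is c – w – vi.
c–w: (47 + 2)/670 = 0.0731; w–vi: (100 + 2)/670 = 0.1522.
Expected DCO frequency = 0.0731 × 0.1522 ≈ 0.01113; observed = 2/670 ≈ 0.00299.
Coefficient of coincidence = 0.00299/0.01113 ≈ 0.27.

0.27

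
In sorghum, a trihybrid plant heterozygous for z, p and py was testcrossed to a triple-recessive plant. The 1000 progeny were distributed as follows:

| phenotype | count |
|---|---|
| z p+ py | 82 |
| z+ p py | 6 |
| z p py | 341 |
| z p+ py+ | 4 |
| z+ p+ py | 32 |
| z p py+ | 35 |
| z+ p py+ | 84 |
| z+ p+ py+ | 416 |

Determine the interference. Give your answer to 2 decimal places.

The two most frequent reciprocal classes, z+ p+ py+ and z p py, are the parental types, so the F1 was z+ p+ py+ / z p py.
The two rarest classes, z p+ py+ and z+ p py, are the double crossovers. Comparing them with the parentals, only the z allele has switched, so z is the middle locus and the order is py – z – p.
py–z: (67 + 10)/1000 = 0.0770; z–p: (166 + 10)/1000 = 0.1760.
Expected DCO frequency = 0.0770 × 0.1760 ≈ 0.01355; observed = 10/1000 ≈ 0.01000.
Coefficient of coincidence = 0.01000/0.01355 ≈ 0.74; interference = 1 − 0.74 = 0.26.

0.26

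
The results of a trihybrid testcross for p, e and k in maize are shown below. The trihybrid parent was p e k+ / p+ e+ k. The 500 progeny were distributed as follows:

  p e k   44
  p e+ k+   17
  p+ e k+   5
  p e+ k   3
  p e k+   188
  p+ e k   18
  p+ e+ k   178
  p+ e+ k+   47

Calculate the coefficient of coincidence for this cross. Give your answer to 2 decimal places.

0.94

The two rarest classes, p+ e k+ and p e+ k, are the double crossovers. Comparing them with the parentals, only the p allele has switched, so p is the middle locus and the order is e – p – k.
e–p: (35 + 8)/500 = 0.0860; p–k: (91 + 8)/500 = 0.1980.
Expected DCO frequency = 0.0860 × 0.1980 ≈ 0.01703; observed = 8/500 ≈ 0.01600.
Coefficient of coincidence = 0.01600/0.01703 ≈ 0.94.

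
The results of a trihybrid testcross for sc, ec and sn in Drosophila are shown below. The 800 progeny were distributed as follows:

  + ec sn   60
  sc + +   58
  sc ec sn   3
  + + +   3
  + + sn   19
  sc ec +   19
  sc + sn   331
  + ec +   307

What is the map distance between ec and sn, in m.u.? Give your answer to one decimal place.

The two most frequent reciprocal classes, sc + sn and + ec +, are the parental types, so the F1 was sc + sn / + ec +.
The two rarest classes, sc ec sn and + + +, are the double crossovers. Comparing them with the parentals, only the ec allele has switched, so ec is the middle locus and the order is sc – ec – sn.
Crossovers in the ec–sn interval produce the single-crossover classes sc + + and + ec sn (58 + 60 = 118) plus the double crossovers (6).
RF(ec–sn) = (118 + 6) / 800 = 124/800 = 0.1550 → 15.5 m.u.

15.5 m.u.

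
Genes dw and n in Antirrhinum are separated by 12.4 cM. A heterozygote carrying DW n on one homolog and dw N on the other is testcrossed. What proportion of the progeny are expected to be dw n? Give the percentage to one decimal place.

A map distance of 12.4 cM corresponds to a recombination frequency of 0.124.
The F1 is DW n / dw N, so dw n is a recombinant gamete class with expected frequency r/2 = 0.124/2 = 0.0620.
That is 0.0620 = 6.2% of the progeny.

6.2%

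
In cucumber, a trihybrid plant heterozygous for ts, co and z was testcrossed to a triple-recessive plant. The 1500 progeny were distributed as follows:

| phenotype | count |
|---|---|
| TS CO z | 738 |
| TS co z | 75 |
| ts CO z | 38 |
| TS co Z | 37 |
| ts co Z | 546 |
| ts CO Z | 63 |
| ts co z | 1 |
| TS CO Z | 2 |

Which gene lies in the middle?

z

The two most frequent reciprocal classes, ts co Z and TS CO z, are the parental types, so the F1 was ts co Z / TS CO z.
The two rarest classes, ts co z and TS CO Z, are the double crossovers. Comparing them with the parentals, only the z allele has switched, so z is the middle locus and the order is co – z – ts.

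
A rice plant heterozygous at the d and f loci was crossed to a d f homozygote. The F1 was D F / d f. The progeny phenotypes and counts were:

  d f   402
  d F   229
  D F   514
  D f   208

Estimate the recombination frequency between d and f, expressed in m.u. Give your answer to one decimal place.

32.3 m.u.

The recombinant classes are D f and d F: 208 + 229 = 437.
Recombination frequency = 437/1353 = 0.3230 ≈ 32.3%, i.e. 32.3 m.u.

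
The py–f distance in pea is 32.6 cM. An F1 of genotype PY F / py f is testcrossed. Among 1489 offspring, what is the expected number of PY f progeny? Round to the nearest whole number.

A map distance of 32.6 cM corresponds to a recombination frequency of 0.326.
The F1 is PY F / py f, so PY f is a recombinant gamete class with expected frequency r/2 = 0.326/2 = 0.1630.
Expected number = 0.1630 × 1489 = 242.71 ≈ 243.

243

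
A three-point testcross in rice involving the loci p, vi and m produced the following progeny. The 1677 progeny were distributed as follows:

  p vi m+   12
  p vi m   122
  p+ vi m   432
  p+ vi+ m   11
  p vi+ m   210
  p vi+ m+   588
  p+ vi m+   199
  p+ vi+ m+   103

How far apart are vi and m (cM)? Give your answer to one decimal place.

25.8 cM

The two most frequent reciprocal classes, p+ vi m and p vi+ m+, are the parental types, so the F1 was p+ vi m / p vi+ m+.
The two rarest classes, p+ vi+ m and p vi m+, are the double crossovers. Comparing them with the parentals, only the vi allele has switched, so vi is the middle locus and the order is p – vi – m.
Crossovers in the vi–m interval produce the single-crossover classes p+ vi m+ and p vi+ m (199 + 210 = 409) plus the double crossovers (23).
RF(vi–m) = (409 + 23) / 1677 = 432/1677 = 0.2576 → 25.8 cM.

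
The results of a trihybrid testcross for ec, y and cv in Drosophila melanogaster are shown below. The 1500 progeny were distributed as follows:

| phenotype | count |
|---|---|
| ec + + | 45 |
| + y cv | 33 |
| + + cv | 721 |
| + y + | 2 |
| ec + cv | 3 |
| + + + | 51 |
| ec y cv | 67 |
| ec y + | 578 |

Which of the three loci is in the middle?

ec

The two most frequent reciprocal classes, ec y + and + + cv, are the parental types, so the F1 was ec y + / + + cv.
The two rarest classes, + y + and ec + cv, are the double crossovers. Comparing them with the parentals, only the ec allele has switched, so ec is the middle locus and the order is y – ec – cv.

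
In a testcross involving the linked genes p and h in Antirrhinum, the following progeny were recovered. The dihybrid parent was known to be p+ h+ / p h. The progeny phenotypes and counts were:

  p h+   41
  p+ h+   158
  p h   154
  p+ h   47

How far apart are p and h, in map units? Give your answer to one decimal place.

22.0 map units

The recombinant classes are p+ h and p h+: 47 + 41 = 88.
Recombination frequency = 88/400 = 0.2200 ≈ 22.0%, i.e. 22.0 map units.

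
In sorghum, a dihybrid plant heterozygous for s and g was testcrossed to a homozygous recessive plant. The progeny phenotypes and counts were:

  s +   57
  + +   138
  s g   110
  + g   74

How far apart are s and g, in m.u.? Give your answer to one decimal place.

The two most frequent classes, + + (138) and s g (110), are the parental types, so the F1 was + + / s g.
The recombinant classes are + g and s +: 74 + 57 = 131.
Recombination frequency = 131/379 = 0.3456 ≈ 34.6%, i.e. 34.6 m.u.

34.6 m.u.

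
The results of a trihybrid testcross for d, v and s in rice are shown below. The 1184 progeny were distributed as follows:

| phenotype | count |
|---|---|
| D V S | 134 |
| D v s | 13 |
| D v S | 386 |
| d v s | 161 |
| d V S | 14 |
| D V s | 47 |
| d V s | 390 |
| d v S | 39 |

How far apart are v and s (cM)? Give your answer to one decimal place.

27.2 cM

The two most frequent reciprocal classes, d V s and D v S, are the parental types, so the F1 was d V s / D v S.
The two rarest classes, d V S and D v s, are the double crossovers. Comparing them with the parentals, only the s allele has switched, so s is the middle locus and the order is d – s – v.
Crossovers in the s–v interval produce the single-crossover classes d v s and D V S (161 + 134 = 295) plus the double crossovers (27).
RF(s–v) = (295 + 27) / 1184 = 322/1184 = 0.2720 → 27.2 cM.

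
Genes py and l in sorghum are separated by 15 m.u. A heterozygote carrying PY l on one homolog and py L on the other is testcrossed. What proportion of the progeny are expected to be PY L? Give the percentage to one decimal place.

A map distance of 15 m.u. corresponds to a recombination frequency of 0.150.
The F1 is PY l / py L, so PY L is a recombinant gamete class with expected frequency r/2 = 0.150/2 = 0.0750.
That is 0.0750 = 7.5% of the progeny.

7.5%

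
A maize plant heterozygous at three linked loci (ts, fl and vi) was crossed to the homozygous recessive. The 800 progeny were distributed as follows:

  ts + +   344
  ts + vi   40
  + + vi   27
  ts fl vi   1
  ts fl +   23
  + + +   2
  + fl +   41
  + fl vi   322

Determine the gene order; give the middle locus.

The two most frequent reciprocal classes, ts + + and + fl vi, are the parental types, so the F1 was ts + + / + fl vi.
The two rarest classes, + + + and ts fl vi, are the double crossovers. Comparing them with the parentals, only the ts allele has switched, so ts is the middle locus and the order is fl – ts – vi.

ts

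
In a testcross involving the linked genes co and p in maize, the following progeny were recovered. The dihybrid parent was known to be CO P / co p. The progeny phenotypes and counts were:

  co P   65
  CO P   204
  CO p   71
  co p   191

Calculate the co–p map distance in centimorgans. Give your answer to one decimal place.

The recombinant classes are CO p and co P: 71 + 65 = 136.
Recombination frequency = 136/531 = 0.2561 ≈ 25.6%, i.e. 25.6 centimorgans.

25.6 centimorgans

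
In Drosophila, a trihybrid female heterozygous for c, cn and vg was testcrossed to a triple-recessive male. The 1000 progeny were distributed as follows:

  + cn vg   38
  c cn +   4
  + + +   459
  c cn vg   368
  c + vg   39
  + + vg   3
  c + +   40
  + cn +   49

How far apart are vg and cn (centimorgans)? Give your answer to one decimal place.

The two most frequent reciprocal classes, + + + and c cn vg, are the parental types, so the F1 was + + + / c cn vg.
The two rarest classes, + + vg and c cn +, are the double crossovers. Comparing them with the parentals, only the vg allele has switched, so vg is the middle locus and the order is cn – vg – c.
Crossovers in the cn–vg interval produce the single-crossover classes + cn + and c + vg (49 + 39 = 88) plus the double crossovers (7).
RF(cn–vg) = (88 + 7) / 1000 = 95/1000 = 0.0950 → 9.5 centimorgans.

9.5 centimorgans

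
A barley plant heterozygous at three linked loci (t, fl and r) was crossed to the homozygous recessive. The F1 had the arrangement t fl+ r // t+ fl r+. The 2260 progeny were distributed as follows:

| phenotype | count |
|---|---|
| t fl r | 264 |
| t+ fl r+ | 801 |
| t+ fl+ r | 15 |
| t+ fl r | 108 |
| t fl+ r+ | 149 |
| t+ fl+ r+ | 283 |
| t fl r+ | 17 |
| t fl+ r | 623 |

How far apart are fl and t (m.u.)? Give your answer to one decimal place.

25.6 m.u.

The two rarest classes, t+ fl+ r and t fl r+, are the double crossovers. Comparing them with the parentals, only the t allele has switched, so t is the middle locus and the order is fl – t – r.
Crossovers in the fl–t interval produce the single-crossover classes t fl r and t+ fl+ r+ (264 + 283 = 547) plus the double crossovers (32).
RF(fl–t) = (547 + 32) / 2260 = 579/2260 = 0.2562 → 25.6 m.u.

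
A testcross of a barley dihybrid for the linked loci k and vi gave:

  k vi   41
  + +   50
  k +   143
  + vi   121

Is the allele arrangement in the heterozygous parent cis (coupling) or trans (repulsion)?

The two most frequent classes are + vi (121) and k + (143); these are the parental (non-recombinant) types.
So the F1 carried + vi on one chromosome and k + on the other — the recessive alleles are on opposite chromosomes (trans / repulsion).

trans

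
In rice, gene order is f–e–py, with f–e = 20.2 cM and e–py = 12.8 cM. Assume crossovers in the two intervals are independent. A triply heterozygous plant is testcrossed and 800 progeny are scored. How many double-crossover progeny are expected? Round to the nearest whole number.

Map distances give recombination frequencies of 0.202 and 0.128 for the two intervals.
With no interference, expected double-crossover frequency = 0.202 × 0.128 = 0.02586.
Expected number = 0.02586 × 800 = 20.68 ≈ 21.

21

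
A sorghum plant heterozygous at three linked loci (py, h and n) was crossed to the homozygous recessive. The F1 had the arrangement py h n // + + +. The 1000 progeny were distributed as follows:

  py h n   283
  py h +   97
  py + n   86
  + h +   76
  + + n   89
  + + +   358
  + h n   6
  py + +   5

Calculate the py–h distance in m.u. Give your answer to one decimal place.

The two rarest classes, + h n and py + +, are the double crossovers. Comparing them with the parentals, only the py allele has switched, so py is the middle locus and the order is h – py – n.
Crossovers in the h–py interval produce the single-crossover classes py + n and + h + (86 + 76 = 162) plus the double crossovers (11).
RF(h–py) = (162 + 11) / 1000 = 173/1000 = 0.1730 → 17.3 m.u.

17.3 m.u.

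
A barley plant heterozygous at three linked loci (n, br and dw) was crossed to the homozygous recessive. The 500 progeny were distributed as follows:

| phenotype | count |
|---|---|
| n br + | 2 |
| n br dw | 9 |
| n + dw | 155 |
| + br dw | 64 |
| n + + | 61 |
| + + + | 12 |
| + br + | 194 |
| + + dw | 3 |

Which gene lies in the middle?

n

The two most frequent reciprocal classes, n + dw and + br +, are the parental types, so the F1 was n + dw / + br +.
The two rarest classes, + + dw and n br +, are the double crossovers. Comparing them with the parentals, only the n allele has switched, so n is the middle locus and the order is dw – n – br.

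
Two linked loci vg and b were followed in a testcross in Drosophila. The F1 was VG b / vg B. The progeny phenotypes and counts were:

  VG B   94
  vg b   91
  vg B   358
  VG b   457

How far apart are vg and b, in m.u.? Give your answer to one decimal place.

18.5 m.u.

The recombinant classes are VG B and vg b: 94 + 91 = 185.
Recombination frequency = 185/1000 = 0.1850 ≈ 18.5%, i.e. 18.5 m.u.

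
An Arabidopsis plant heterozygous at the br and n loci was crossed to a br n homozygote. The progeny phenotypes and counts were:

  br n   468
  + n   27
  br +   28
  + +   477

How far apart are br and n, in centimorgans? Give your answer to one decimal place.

5.5 centimorgans

The two most frequent classes, + + (477) and br n (468), are the parental types, so the F1 was + + / br n.
The recombinant classes are + n and br +: 27 + 28 = 55.
Recombination frequency = 55/1000 = 0.0550 ≈ 5.5%, i.e. 5.5 centimorgans.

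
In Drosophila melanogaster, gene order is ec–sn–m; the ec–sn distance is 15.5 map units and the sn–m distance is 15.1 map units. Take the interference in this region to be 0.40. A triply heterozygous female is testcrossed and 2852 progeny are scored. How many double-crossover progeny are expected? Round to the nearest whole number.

40

Map distances give recombination frequencies of 0.155 and 0.151 for the two intervals.
With interference 0.40 (so coincidence = 0.60), expected double-crossover frequency = 0.155 × 0.151 × 0.60 = 0.01404.
Expected number = 0.01404 × 2852 = 40.05 ≈ 40.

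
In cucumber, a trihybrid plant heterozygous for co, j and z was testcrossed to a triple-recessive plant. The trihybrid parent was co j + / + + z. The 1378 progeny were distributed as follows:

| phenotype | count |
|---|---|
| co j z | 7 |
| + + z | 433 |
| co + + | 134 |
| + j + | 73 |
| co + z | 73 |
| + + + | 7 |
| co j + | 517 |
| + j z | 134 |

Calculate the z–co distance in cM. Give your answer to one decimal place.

The two rarest classes, co j z and + + +, are the double crossovers. Comparing them with the parentals, only the z allele has switched, so z is the middle locus and the order is co – z – j.
Crossovers in the co–z interval produce the single-crossover classes + j + and co + z (73 + 73 = 146) plus the double crossovers (14).
RF(co–z) = (146 + 14) / 1378 = 160/1378 = 0.1161 → 11.6 cM.

11.6 cM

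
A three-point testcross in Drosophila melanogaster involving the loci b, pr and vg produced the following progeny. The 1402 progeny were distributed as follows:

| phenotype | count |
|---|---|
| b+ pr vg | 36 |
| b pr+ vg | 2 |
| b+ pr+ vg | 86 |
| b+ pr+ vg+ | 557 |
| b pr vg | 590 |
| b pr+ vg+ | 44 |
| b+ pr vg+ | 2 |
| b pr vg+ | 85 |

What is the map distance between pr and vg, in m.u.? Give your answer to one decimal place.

12.5 m.u.

The two most frequent reciprocal classes, b+ pr+ vg+ and b pr vg, are the parental types, so the F1 was b+ pr+ vg+ / b pr vg.
The two rarest classes, b+ pr vg+ and b pr+ vg, are the double crossovers. Comparing them with the parentals, only the pr allele has switched, so pr is the middle locus and the order is vg – pr – b.
Crossovers in the vg–pr interval produce the single-crossover classes b+ pr+ vg and b pr vg+ (86 + 85 = 171) plus the double crossovers (4).
RF(vg–pr) = (171 + 4) / 1402 = 175/1402 = 0.1248 → 12.5 m.u.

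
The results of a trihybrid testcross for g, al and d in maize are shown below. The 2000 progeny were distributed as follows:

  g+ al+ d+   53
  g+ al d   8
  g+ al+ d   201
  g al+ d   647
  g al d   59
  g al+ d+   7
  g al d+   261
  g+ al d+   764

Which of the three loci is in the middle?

d

The two most frequent reciprocal classes, g+ al d+ and g al+ d, are the parental types, so the F1 was g+ al d+ / g al+ d.
The two rarest classes, g+ al d and g al+ d+, are the double crossovers. Comparing them with the parentals, only the d allele has switched, so d is the middle locus and the order is g – d – al.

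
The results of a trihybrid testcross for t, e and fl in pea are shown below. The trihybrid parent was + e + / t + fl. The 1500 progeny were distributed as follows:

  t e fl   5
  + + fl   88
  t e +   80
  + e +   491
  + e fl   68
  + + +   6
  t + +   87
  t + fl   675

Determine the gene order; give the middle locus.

The two rarest classes, + + + and t e fl, are the double crossovers. Comparing them with the parentals, only the e allele has switched, so e is the middle locus and the order is fl – e – t.

e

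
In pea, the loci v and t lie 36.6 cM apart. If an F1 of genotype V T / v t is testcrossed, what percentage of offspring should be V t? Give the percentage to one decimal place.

A map distance of 36.6 cM corresponds to a recombination frequency of 0.366.
The F1 is V T / v t, so V t is a recombinant gamete class with expected frequency r/2 = 0.366/2 = 0.1830.
That is 0.1830 = 18.3% of the progeny.

18.3%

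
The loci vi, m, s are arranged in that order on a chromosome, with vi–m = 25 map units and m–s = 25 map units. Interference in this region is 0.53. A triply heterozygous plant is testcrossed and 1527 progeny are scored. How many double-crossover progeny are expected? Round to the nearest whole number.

45

Map distances give recombination frequencies of 0.250 and 0.250 for the two intervals.
With interference 0.53 (so coincidence = 0.47), expected double-crossover frequency = 0.250 × 0.250 × 0.47 = 0.02937.
Expected number = 0.02937 × 1527 = 44.86 ≈ 45.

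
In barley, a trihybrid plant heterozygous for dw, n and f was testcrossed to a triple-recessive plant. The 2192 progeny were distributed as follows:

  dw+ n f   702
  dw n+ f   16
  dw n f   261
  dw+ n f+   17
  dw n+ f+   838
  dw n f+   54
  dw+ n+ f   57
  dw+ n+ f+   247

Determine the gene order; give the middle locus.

f

The two most frequent reciprocal classes, dw+ n f and dw n+ f+, are the parental types, so the F1 was dw+ n f / dw n+ f+.
The two rarest classes, dw+ n f+ and dw n+ f, are the double crossovers. Comparing them with the parentals, only the f allele has switched, so f is the middle locus and the order is n – f – dw.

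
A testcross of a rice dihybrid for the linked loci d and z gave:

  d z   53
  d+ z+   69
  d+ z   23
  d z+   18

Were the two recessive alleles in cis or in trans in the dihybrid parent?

The two most frequent classes are d+ z+ (69) and d z (53); these are the parental (non-recombinant) types.
So the F1 carried d+ z+ on one chromosome and d z on the other — the recessive alleles are on the same chromosome (cis / coupling).

cis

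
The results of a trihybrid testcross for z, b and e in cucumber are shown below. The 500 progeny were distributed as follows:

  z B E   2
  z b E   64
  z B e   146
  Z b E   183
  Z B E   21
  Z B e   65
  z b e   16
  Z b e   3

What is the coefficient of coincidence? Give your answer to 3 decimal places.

The two most frequent reciprocal classes, Z b E and z B e, are the parental types, so the F1 was Z b E / z B e.
The two rarest classes, Z b e and z B E, are the double crossovers. Comparing them with the parentals, only the e allele has switched, so e is the middle locus and the order is b – e – z.
b–e: (37 + 5)/500 = 0.0840; e–z: (129 + 5)/500 = 0.2680.
Expected DCO frequency = 0.0840 × 0.2680 ≈ 0.02251; observed = 5/500 ≈ 0.01000.
Coefficient of coincidence = 0.01000/0.02251 ≈ 0.444.

0.444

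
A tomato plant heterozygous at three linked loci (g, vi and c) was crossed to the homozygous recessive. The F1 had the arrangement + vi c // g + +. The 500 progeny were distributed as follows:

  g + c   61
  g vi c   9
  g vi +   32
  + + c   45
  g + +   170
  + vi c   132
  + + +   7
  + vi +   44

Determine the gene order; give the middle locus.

g

The two rarest classes, g vi c and + + +, are the double crossovers. Comparing them with the parentals, only the g allele has switched, so g is the middle locus and the order is c – g – vi.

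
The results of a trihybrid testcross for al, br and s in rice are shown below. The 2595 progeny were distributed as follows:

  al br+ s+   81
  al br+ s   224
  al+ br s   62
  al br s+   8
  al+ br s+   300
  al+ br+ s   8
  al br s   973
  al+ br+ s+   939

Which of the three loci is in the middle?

s

The two most frequent reciprocal classes, al+ br+ s+ and al br s, are the parental types, so the F1 was al+ br+ s+ / al br s.
The two rarest classes, al+ br+ s and al br s+, are the double crossovers. Comparing them with the parentals, only the s allele has switched, so s is the middle locus and the order is br – s – al.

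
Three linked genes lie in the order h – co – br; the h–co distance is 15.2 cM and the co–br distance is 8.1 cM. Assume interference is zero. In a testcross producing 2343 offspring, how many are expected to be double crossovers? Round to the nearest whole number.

29

Map distances give recombination frequencies of 0.152 and 0.081 for the two intervals.
With no interference, expected double-crossover frequency = 0.152 × 0.081 = 0.01231.
Expected number = 0.01231 × 2343 = 28.85 ≈ 29.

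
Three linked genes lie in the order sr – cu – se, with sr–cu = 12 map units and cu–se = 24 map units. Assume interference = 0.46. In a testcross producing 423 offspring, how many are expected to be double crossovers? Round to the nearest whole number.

Map distances give recombination frequencies of 0.120 and 0.240 for the two intervals.
With interference 0.46 (so coincidence = 0.54), expected double-crossover frequency = 0.120 × 0.240 × 0.54 = 0.01555.
Expected number = 0.01555 × 423 = 6.58 ≈ 7.

7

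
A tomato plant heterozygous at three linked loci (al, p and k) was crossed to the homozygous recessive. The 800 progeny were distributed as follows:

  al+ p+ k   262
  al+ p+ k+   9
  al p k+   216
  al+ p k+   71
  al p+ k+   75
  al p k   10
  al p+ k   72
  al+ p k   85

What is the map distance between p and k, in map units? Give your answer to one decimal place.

The two most frequent reciprocal classes, al p k+ and al+ p+ k, are the parental types, so the F1 was al p k+ / al+ p+ k.
The two rarest classes, al p k and al+ p+ k+, are the double crossovers. Comparing them with the parentals, only the k allele has switched, so k is the middle locus and the order is al – k – p.
Crossovers in the k–p interval produce the single-crossover classes al p+ k+ and al+ p k (75 + 85 = 160) plus the double crossovers (19).
RF(k–p) = (160 + 19) / 800 = 179/800 = 0.2238 → 22.4 map units.

22.4 map units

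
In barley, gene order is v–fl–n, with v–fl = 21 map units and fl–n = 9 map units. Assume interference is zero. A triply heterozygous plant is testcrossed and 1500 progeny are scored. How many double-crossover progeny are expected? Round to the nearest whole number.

28

Map distances give recombination frequencies of 0.210 and 0.090 for the two intervals.
With no interference, expected double-crossover frequency = 0.210 × 0.090 = 0.01890.
Expected number = 0.01890 × 1500 = 28.35 ≈ 28.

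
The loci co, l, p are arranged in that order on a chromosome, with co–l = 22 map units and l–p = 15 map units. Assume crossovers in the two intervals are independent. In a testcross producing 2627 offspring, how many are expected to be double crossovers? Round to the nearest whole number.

87

Map distances give recombination frequencies of 0.220 and 0.150 for the two intervals.
With no interference, expected double-crossover frequency = 0.220 × 0.150 = 0.03300.
Expected number = 0.03300 × 2627 = 86.69 ≈ 87.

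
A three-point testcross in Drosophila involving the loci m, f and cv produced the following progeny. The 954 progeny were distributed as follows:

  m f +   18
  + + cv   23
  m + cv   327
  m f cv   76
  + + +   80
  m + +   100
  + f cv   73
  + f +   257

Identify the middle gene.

m

The two most frequent reciprocal classes, m + cv and + f +, are the parental types, so the F1 was m + cv / + f +.
The two rarest classes, + + cv and m f +, are the double crossovers. Comparing them with the parentals, only the m allele has switched, so m is the middle locus and the order is f – m – cv.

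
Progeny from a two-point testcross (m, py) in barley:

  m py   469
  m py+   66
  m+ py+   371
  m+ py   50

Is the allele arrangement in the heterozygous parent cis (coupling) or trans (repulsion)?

cis

The two most frequent classes are m+ py+ (371) and m py (469); these are the parental (non-recombinant) types.
So the F1 carried m+ py+ on one chromosome and m py on the other — the recessive alleles are on the same chromosome (cis / coupling).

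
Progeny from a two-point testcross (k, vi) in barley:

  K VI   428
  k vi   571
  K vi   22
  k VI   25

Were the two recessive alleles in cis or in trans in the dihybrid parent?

The two most frequent classes are K VI (428) and k vi (571); these are the parental (non-recombinant) types.
So the F1 carried K VI on one chromosome and k vi on the other — the recessive alleles are on the same chromosome (cis / coupling).

cis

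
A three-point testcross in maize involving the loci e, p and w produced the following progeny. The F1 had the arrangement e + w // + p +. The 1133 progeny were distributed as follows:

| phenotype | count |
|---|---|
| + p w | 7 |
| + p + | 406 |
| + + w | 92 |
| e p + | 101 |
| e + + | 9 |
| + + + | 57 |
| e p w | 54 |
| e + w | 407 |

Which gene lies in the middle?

w

The two rarest classes, e + + and + p w, are the double crossovers. Comparing them with the parentals, only the w allele has switched, so w is the middle locus and the order is p – w – e.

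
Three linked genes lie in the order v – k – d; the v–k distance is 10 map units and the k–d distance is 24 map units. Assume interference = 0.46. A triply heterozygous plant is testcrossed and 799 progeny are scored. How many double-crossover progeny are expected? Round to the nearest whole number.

Map distances give recombination frequencies of 0.100 and 0.240 for the two intervals.
With interference 0.46 (so coincidence = 0.54), expected double-crossover frequency = 0.100 × 0.240 × 0.54 = 0.01296.
Expected number = 0.01296 × 799 = 10.36 ≈ 10.

10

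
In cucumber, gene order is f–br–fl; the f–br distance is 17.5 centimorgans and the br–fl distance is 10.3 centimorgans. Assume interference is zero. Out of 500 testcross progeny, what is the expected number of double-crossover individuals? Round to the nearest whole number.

Map distances give recombination frequencies of 0.175 and 0.103 for the two intervals.
With no interference, expected double-crossover frequency = 0.175 × 0.103 = 0.01802.
Expected number = 0.01802 × 500 = 9.01 ≈ 9.

9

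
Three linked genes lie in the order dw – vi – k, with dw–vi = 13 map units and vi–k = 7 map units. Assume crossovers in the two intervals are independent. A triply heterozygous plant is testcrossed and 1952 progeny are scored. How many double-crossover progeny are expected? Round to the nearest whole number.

Map distances give recombination frequencies of 0.130 and 0.070 for the two intervals.
With no interference, expected double-crossover frequency = 0.130 × 0.070 = 0.00910.
Expected number = 0.00910 × 1952 = 17.76 ≈ 18.

18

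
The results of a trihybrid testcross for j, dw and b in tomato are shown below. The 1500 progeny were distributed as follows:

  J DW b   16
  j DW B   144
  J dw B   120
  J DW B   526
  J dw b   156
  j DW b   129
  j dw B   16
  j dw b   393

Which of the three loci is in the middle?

The two most frequent reciprocal classes, j dw b and J DW B, are the parental types, so the F1 was j dw b / J DW B.
The two rarest classes, j dw B and J DW b, are the double crossovers. Comparing them with the parentals, only the b allele has switched, so b is the middle locus and the order is j – b – dw.

b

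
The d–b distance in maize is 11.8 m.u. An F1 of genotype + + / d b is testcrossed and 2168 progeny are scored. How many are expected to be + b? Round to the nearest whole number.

A map distance of 11.8 m.u. corresponds to a recombination frequency of 0.118.
The F1 is + + / d b, so + b is a recombinant gamete class with expected frequency r/2 = 0.118/2 = 0.0590.
Expected number = 0.0590 × 2168 = 127.91 ≈ 128.

128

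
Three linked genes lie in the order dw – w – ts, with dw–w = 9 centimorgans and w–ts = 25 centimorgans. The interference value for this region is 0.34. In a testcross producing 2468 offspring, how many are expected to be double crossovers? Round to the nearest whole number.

37

Map distances give recombination frequencies of 0.090 and 0.250 for the two intervals.
With interference 0.34 (so coincidence = 0.66), expected double-crossover frequency = 0.090 × 0.250 × 0.66 = 0.01485.
Expected number = 0.01485 × 2468 = 36.65 ≈ 37.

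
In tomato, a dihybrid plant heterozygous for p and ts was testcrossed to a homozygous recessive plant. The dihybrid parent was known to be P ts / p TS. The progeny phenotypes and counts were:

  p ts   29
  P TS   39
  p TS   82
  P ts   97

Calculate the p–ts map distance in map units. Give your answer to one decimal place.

27.5 map units

The recombinant classes are P TS and p ts: 39 + 29 = 68.
Recombination frequency = 68/247 = 0.2753 ≈ 27.5%, i.e. 27.5 map units.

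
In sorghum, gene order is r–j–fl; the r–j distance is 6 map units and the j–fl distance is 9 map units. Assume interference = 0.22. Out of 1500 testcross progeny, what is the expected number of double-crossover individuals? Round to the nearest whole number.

Map distances give recombination frequencies of 0.060 and 0.090 for the two intervals.
With interference 0.22 (so coincidence = 0.78), expected double-crossover frequency = 0.060 × 0.090 × 0.78 = 0.00421.
Expected number = 0.00421 × 1500 = 6.32 ≈ 6.

6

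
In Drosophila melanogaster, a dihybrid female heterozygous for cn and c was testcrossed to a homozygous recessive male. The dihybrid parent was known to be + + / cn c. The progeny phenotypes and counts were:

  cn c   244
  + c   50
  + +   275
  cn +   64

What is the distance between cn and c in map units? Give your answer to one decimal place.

18.0 map units

The recombinant classes are + c and cn +: 50 + 64 = 114.
Recombination frequency = 114/633 = 0.1801 ≈ 18.0%, i.e. 18.0 map units.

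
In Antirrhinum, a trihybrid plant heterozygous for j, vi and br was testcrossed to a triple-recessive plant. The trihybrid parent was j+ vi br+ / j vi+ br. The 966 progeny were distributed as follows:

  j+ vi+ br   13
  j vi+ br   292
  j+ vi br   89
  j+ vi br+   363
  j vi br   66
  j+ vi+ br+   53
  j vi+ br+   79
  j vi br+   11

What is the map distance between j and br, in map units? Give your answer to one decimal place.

19.9 map units

The two rarest classes, j vi br+ and j+ vi+ br, are the double crossovers. Comparing them with the parentals, only the j allele has switched, so j is the middle locus and the order is br – j – vi.
Crossovers in the br–j interval produce the single-crossover classes j+ vi br and j vi+ br+ (89 + 79 = 168) plus the double crossovers (24).
RF(br–j) = (168 + 24) / 966 = 192/966 = 0.1988 → 19.9 map units.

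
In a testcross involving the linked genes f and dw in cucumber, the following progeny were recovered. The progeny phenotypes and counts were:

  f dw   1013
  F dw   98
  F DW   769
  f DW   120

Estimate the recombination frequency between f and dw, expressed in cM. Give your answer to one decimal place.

10.9 cM

The two most frequent classes, F DW (769) and f dw (1013), are the parental types, so the F1 was F DW / f dw.
The recombinant classes are F dw and f DW: 98 + 120 = 218.
Recombination frequency = 218/2000 = 0.1090 ≈ 10.9%, i.e. 10.9 cM.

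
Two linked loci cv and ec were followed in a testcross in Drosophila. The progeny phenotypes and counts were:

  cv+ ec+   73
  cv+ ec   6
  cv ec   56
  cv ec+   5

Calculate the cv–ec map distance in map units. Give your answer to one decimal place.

The two most frequent classes, cv+ ec+ (73) and cv ec (56), are the parental types, so the F1 was cv+ ec+ / cv ec.
The recombinant classes are cv+ ec and cv ec+: 6 + 5 = 11.
Recombination frequency = 11/140 = 0.0786 ≈ 7.9%, i.e. 7.9 map units.

7.9 map units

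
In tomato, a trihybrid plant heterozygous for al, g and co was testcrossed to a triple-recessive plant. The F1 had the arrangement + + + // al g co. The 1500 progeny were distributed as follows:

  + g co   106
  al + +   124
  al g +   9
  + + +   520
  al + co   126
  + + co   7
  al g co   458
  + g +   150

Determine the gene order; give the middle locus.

co

The two rarest classes, + + co and al g +, are the double crossovers. Comparing them with the parentals, only the co allele has switched, so co is the middle locus and the order is g – co – al.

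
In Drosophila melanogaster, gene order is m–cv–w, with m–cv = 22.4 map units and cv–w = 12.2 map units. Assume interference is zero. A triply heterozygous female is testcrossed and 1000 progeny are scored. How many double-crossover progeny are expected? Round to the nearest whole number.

Map distances give recombination frequencies of 0.224 and 0.122 for the two intervals.
With no interference, expected double-crossover frequency = 0.224 × 0.122 = 0.02733.
Expected number = 0.02733 × 1000 = 27.33 ≈ 27.

27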